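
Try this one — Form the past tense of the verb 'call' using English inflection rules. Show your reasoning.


Apply rule: Add -ed. 'call' becomes 'called'.

called


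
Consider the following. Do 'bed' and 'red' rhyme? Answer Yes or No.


Rime (stressed vowel + following sounds) of 'bed': -ed = /ɛd/
Rime of 'red': -ed = /ɛd/
/ɛd/ and /ɛd/ are the same ending sound, so the words rhyme.

Yes


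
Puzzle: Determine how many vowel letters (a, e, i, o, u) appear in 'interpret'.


Vowels in 'interpret': i, e, e = 3 vowels.

3


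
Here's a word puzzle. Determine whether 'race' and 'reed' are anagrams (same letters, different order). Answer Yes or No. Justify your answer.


Sorted letters of 'race': 'acer'
Sorted letters of 'reed': 'deer'
They do not match.

No


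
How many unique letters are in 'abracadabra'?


Unique letters in 'abracadabra': {a, b, c, d, r} = 5 distinct letters.

5


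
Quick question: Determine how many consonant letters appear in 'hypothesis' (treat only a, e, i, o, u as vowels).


Consonants in 'hypothesis': h, y, p, t, h, s, s = 7 consonants.

7


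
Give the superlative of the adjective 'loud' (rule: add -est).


Apply superlative formation (add -est): 'loud' -> 'loudest'.

loudest


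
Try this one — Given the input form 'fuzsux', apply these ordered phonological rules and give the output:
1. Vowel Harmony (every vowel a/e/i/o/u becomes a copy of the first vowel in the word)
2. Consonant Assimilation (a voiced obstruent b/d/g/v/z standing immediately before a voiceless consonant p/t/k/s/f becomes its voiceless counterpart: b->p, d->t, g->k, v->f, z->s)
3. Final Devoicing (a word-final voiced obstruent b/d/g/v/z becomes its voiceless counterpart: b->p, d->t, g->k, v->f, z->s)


Starting form: 'fuzsux'
Rule 1: Vowel Harmony: all vowels already match. No change.
Rule 2: Consonant Assimilation: voiced obstruent before voiceless consonant becomes voiceless ('zs' -> 'ss'). 'fuzsux' -> 'fussux'
Rule 3: Final Devoicing: final consonant 'x' is not one of the voiced obstruents b/d/g/v/z. No change.
Final form: 'fussux'

fussux


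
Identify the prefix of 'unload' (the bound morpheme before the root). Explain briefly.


The word 'unload' = 'un' (prefix) + 'load' (root). The prefix is 'un'.

un


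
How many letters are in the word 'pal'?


Spell out 'pal' and number each letter: p(1), a(2), l(3). Total: 3 letters.

3


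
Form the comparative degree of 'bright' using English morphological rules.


Apply comparative formation (add -er): 'bright' -> 'brighter'.

brighter


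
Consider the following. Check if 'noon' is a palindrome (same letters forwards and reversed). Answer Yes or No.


Forward: 'noon'
Reversed: 'noon'
They are identical.

Yes


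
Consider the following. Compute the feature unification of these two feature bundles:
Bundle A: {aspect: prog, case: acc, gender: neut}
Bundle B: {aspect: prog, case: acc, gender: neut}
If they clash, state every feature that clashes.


Compare features:
aspect: A=prog vs B=prog -> unified: prog
case: A=acc vs B=acc -> unified: acc
gender: A=neut vs B=neut -> unified: neut
No clashes found.

Unified: {aspect: prog, case: acc, gender: neut}


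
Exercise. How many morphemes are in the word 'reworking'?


Decomposition: re- (prefix) + work (root) + -ing (suffix) = 3 morpheme(s)

3 morphemes


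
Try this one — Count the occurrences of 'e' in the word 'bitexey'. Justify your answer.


Letter 'e' in 'bitexey': found at position(s) 4, 6 = 2 occurrence(s).

2


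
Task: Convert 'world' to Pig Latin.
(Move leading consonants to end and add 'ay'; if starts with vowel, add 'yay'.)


'world': move consonant cluster 'w' to end and add 'ay': 'orldway'.

orldway


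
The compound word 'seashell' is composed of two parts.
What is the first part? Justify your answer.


Split 'seashell' into 'sea' + 'shell'. The first part is 'sea'.

sea


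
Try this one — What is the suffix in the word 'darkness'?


The word 'darkness' = 'dark' (root) + '-ness' (suffix). The suffix is '-ness'.

ness


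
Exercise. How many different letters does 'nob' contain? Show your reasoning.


Unique letters in 'nob': {b, n, o} = 3 distinct letters.

3


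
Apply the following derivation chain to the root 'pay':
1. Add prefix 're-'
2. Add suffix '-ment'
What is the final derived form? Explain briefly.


Step 1: Add prefix 're-' to 'pay' = 'repay'
Step 2: Add suffix '-ment' to 'repay' = 'repayment'

repayment


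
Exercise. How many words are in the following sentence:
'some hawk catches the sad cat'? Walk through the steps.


Split into words: some | hawk | catches | the | sad | cat = 6 words.

6


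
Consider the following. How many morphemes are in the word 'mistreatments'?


Decomposition: mis- (prefix) + treat (root) + -ment (suffix) + -s (plural) = 4 morpheme(s)

4 morphemes


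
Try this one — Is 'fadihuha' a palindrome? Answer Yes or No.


Forward: 'fadihuha'
Reversed: 'ahuhidaf'
They differ.

No


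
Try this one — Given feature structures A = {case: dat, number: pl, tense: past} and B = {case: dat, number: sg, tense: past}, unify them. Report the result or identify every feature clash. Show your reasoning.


Compare features:
case: A=dat vs B=dat -> unified: dat
number: A=pl vs B=sg -> CLASH
tense: A=past vs B=past -> unified: past
Clash detected on feature 'number' (pl vs sg); unification fails.

CLASH on 'number' (pl vs sg)


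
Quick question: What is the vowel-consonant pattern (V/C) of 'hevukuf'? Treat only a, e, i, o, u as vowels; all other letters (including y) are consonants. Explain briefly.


Letter mapping: h = C, e = V, v = C, u = V, k = C, u = V, f = C.

CVCVCVC


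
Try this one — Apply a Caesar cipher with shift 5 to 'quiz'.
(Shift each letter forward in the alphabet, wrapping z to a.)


Shift each letter by 5: q -> v, u -> z, i -> n, z -> e. Result: 'vzne'.

vzne


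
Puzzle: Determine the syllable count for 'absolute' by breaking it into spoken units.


Break 'absolute' into syllables: ab-so-lute -> ab | so | lute = 3 syllables

3 syllables


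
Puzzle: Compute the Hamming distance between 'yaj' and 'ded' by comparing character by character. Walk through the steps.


Alignment:
Position 1: 'y' vs 'd' = DIFFER
Position 2: 'a' vs 'e' = DIFFER
Position 3: 'j' vs 'd' = DIFFER
Total differences: 3

3


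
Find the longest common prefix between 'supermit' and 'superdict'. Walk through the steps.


Compare from the start: 5 characters match: 'super'. Mismatch at position 6: 'm' vs 'd'.

super


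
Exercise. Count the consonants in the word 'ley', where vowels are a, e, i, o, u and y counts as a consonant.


Consonants in 'ley': l, y = 2 consonants.

2


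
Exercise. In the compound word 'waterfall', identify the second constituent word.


Split 'waterfall' into 'water' + 'fall'. The second part is 'fall'.

fall


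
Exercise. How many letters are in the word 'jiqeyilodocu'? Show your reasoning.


Spell out 'jiqeyilodocu' and number each letter: j(1), i(2), q(3), e(4), y(5), i(6), l(7), o(8), d(9), o(10), c(11), u(12). Total: 12 letters.

12


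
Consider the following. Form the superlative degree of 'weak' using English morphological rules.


Apply superlative formation (add -est): 'weak' -> 'weakest'.

weakest


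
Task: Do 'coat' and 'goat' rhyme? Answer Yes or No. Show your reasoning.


Rime (stressed vowel + following sounds) of 'coat': -oat = /oʊt/
Rime of 'goat': -oat = /oʊt/
/oʊt/ and /oʊt/ are the same ending sound, so the words rhyme.

Yes


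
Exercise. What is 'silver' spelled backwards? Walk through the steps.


Reverse 'silver' character by character: 'revlis'.

revlis


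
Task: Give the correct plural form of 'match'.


Apply rule: Add -es (sibilant/fricative ending). 'match' becomes 'matches'.

matches


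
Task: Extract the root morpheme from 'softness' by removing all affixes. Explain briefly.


Remove suffix '-ness' from 'softness' to get root 'soft'.

soft


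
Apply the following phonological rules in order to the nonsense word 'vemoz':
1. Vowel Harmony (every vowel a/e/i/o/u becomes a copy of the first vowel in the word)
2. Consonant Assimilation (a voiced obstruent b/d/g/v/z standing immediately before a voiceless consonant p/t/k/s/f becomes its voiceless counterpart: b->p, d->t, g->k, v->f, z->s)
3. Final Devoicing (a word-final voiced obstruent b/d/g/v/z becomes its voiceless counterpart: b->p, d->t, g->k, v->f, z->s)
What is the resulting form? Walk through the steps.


Starting form: 'vemoz'
Rule 1: Vowel Harmony: all vowels become 'e' (matching first vowel). 'vemoz' -> 'vemez'
Rule 2: Consonant Assimilation: no voiced obstruent (b/d/g/v/z) stands immediately before a voiceless consonant (p/t/k/s/f). No change.
Rule 3: Final Devoicing: word-final voiced obstruent 'z' becomes voiceless 's'. 'vemez' -> 'vemes'
Final form: 'vemes'

vemes


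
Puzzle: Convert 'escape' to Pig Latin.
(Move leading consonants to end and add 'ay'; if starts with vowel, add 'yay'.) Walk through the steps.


'escape' starts with a vowel, so add 'yay': 'escapeyay'.

escapeyay


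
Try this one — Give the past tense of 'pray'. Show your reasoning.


Apply rule: Add -ed. 'pray' becomes 'prayed'.

prayed


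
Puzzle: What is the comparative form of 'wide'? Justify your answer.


Apply comparative formation (ends in e: add -r): 'wide' -> 'wider'.

wider


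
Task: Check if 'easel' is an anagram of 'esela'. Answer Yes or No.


Sorted letters of 'easel': 'aeels'
Sorted letters of 'esela': 'aeels'
They match.

Yes


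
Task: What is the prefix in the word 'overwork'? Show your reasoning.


The word 'overwork' = 'over' (prefix) + 'work' (root). The prefix is 'over'.

over


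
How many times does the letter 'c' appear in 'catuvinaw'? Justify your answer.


Letter 'c' in 'catuvinaw': found at position(s) 1 = 1 occurrence(s).

1


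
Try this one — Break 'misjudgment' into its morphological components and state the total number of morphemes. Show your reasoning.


Step 1: Identify prefix: 'mis' (meaning: wrongly)
Step 2: Identify root: 'judge'
Step 3: Identify suffix(es): 'ment'
Decomposition: mis- (prefix: wrongly) + judge (root) + -ment (suffix: action/result)
Total morphemes: 3

3 morphemes (mis- (prefix: wrongly) + judge (root) + -ment (suffix: action/result))


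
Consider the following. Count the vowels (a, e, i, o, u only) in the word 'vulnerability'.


Vowels in 'vulnerability': u, e, a, i, i = 5 vowels.

5


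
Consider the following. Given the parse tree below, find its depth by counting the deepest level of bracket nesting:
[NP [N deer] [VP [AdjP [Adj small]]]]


Count bracket nesting levels:
'[' at pos 0: depth = 1
'[' at pos 4: depth = 2
'[' at pos 13: depth = 2
'[' at pos 17: depth = 3
'[' at pos 23: depth = 4
Maximum depth reached: 4

4


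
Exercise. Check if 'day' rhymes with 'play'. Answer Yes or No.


Rime (stressed vowel + following sounds) of 'day': -ay = /eɪ/
Rime of 'play': -ay = /eɪ/
/eɪ/ and /eɪ/ are the same ending sound, so the words rhyme.

Yes


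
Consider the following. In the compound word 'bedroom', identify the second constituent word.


Split 'bedroom' into 'bed' + 'room'. The second part is 'room'.

room


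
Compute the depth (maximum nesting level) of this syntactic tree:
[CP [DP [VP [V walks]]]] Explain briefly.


Count bracket nesting levels:
'[' at pos 0: depth = 1
'[' at pos 4: depth = 2
'[' at pos 8: depth = 3
'[' at pos 12: depth = 4
Maximum depth reached: 4

4


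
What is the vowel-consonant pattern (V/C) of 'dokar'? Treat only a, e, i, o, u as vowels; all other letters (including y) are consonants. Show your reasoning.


Letter mapping: d = C, o = V, k = C, a = V, r = C.

CVCVC


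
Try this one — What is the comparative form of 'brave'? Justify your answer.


Apply comparative formation (ends in e: add -r): 'brave' -> 'braver'.

braver


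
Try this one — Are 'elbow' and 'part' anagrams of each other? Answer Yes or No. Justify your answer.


Sorted letters of 'elbow': 'below'
Sorted letters of 'part': 'aprt'
They do not match.

No


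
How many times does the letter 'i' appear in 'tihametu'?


Letter 'i' in 'tihametu': found at position(s) 2 = 1 occurrence(s).

1


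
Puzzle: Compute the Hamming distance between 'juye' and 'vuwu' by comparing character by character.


Alignment:
Position 1: 'j' vs 'v' = DIFFER
Position 2: 'u' vs 'u' = match
Position 3: 'y' vs 'w' = DIFFER
Position 4: 'e' vs 'u' = DIFFER
Total differences: 3

3


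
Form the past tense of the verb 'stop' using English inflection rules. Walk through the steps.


Apply rule: Double final consonant and add -ed. 'stop' becomes 'stopped'.

stopped


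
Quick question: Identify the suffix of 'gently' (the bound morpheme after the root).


The word 'gently' = 'gentle' (root) + '-ly' (suffix). The suffix is '-ly'.

ly


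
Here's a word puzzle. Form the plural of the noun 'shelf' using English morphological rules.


Apply rule: Change -f to -ves. 'shelf' becomes 'shelves'.

shelves


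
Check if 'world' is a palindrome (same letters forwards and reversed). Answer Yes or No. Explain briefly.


Forward: 'world'
Reversed: 'dlrow'
They differ.

No


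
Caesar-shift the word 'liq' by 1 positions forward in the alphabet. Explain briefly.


Shift each letter by 1: l -> m, i -> j, q -> r. Result: 'mjr'.

mjr


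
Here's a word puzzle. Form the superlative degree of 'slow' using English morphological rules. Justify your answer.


Apply superlative formation (add -est): 'slow' -> 'slowest'.

slowest


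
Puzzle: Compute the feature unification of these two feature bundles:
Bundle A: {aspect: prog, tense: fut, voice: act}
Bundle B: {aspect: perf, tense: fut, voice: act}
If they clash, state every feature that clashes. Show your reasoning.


Compare features:
aspect: A=prog vs B=perf -> CLASH
tense: A=fut vs B=fut -> unified: fut
voice: A=act vs B=act -> unified: act
Clash detected on feature 'aspect' (prog vs perf); unification fails.

CLASH on 'aspect' (prog vs perf)


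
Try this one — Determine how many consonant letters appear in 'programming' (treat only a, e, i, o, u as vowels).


Consonants in 'programming': p, r, g, r, m, m, n, g = 8 consonants.

8


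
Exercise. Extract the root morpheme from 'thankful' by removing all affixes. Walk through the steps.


Remove suffix '-ful' from 'thankful' to get root 'thank'.

thank


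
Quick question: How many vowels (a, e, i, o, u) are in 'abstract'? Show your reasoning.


Vowels in 'abstract': a, a = 2 vowels.

2


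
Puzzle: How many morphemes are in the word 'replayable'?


Decomposition: re- (prefix) + play (root) + -able (suffix) = 3 morpheme(s)

3 morphemes


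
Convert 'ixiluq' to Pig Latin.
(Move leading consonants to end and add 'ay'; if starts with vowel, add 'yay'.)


'ixiluq' starts with a vowel, so add 'yay': 'ixiluqyay'.

ixiluqyay


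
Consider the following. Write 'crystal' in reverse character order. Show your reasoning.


Reverse 'crystal' character by character: 'latsyrc'.

latsyrc


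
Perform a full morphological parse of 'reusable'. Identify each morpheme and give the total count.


Step 1: Identify prefix: 're' (meaning: again)
Step 2: Identify root: 'use'
Step 3: Identify suffix(es): 'able'
Decomposition: re- (prefix: again) + use (root) + -able (suffix: capable of)
Total morphemes: 3

3 morphemes (re- (prefix: again) + use (root) + -able (suffix: capable of))


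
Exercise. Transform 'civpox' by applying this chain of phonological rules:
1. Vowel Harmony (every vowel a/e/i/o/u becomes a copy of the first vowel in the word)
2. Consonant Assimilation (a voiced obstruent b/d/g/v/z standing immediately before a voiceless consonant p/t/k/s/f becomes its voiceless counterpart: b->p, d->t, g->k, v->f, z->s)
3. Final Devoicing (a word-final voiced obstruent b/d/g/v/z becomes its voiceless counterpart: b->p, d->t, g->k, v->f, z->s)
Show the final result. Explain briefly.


Starting form: 'civpox'
Rule 1: Vowel Harmony: all vowels become 'i' (matching first vowel). 'civpox' -> 'civpix'
Rule 2: Consonant Assimilation: voiced obstruent before voiceless consonant becomes voiceless ('vp' -> 'fp'). 'civpix' -> 'cifpix'
Rule 3: Final Devoicing: final consonant 'x' is not one of the voiced obstruents b/d/g/v/z. No change.
Final form: 'cifpix'

cifpix


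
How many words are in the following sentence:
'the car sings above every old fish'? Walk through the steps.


Split into words: the | car | sings | above | every | old | fish = 7 words.

7


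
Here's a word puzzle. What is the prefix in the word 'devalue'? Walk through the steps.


The word 'devalue' = 'de' (prefix) + 'value' (root). The prefix is 'de'.

de


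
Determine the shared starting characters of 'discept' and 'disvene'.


Compare from the start: 3 characters match: 'dis'. Mismatch at position 4: 'c' vs 'v'.

dis


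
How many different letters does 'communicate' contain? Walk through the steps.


Unique letters in 'communicate': {a, c, e, i, m, n, o, t, u} = 9 distinct letters.

9


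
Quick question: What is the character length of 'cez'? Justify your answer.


Spell out 'cez' and number each letter: c(1), e(2), z(3). Total: 3 letters.

3


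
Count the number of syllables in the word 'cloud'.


Break 'cloud' into syllables: cloud -> cloud = 1 syllable

1 syllable


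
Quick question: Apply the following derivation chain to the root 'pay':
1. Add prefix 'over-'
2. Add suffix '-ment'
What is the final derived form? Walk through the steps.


Step 1: Add prefix 'over-' to 'pay' = 'overpay'
Step 2: Add suffix '-ment' to 'overpay' = 'overpayment'

overpayment


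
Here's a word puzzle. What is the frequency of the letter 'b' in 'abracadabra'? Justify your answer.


Letter 'b' in 'abracadabra': found at position(s) 2, 9 = 2 occurrence(s).

2


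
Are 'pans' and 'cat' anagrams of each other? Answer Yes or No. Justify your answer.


Sorted letters of 'pans': 'anps'
Sorted letters of 'cat': 'act'
They do not match.

No


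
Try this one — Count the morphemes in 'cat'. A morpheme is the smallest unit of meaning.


Decomposition: cat (free morpheme) = 1 morpheme(s)

1 morphemes


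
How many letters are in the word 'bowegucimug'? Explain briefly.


Spell out 'bowegucimug' and number each letter: b(1), o(2), w(3), e(4), g(5), u(6), c(7), i(8), m(9), u(10), g(11). Total: 11 letters.

11


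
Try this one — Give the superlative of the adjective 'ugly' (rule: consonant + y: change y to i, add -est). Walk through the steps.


Apply superlative formation (consonant + y: change y to i, add -est): 'ugly' -> 'ugliest'.

ugliest


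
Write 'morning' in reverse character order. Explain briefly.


Reverse 'morning' character by character: 'gninrom'.

gninrom


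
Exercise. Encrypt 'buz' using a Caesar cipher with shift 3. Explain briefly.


Shift each letter by 3: b -> e, u -> x, z -> c. Result: 'exc'.

exc


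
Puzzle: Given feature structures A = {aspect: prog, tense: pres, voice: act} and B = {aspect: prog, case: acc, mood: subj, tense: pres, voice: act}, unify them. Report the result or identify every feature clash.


Compare features:
aspect: A=prog vs B=prog -> unified: prog
case: A=_ vs B=acc -> unified: acc
mood: A=_ vs B=subj -> unified: subj
tense: A=pres vs B=pres -> unified: pres
voice: A=act vs B=act -> unified: act
No clashes found.

Unified: {aspect: prog, case: acc, mood: subj, tense: pres, voice: act}


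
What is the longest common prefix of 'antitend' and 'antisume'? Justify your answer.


Compare from the start: 4 characters match: 'anti'. Mismatch at position 5: 't' vs 's'.

anti


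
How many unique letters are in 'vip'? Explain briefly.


Unique letters in 'vip': {i, p, v} = 3 distinct letters.

3


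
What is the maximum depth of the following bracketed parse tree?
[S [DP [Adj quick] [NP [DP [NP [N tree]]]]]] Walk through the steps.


Count bracket nesting levels:
'[' at pos 0: depth = 1
'[' at pos 3: depth = 2
'[' at pos 7: depth = 3
'[' at pos 19: depth = 3
'[' at pos 23: depth = 4
'[' at pos 27: depth = 5
'[' at pos 31: depth = 6
Maximum depth reached: 6

6


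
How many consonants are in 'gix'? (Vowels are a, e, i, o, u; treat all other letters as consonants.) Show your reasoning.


Consonants in 'gix': g, x = 2 consonants.

2


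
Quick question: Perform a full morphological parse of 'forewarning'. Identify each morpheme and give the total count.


Step 1: Identify prefix: 'fore' (meaning: before/front)
Step 2: Identify root: 'warn'
Step 3: Identify suffix(es): 'ing'
Decomposition: fore- (prefix: before/front) + warn (root) + -ing (suffix: ongoing action)
Total morphemes: 3

3 morphemes (fore- (prefix: before/front) + warn (root) + -ing (suffix: ongoing action))


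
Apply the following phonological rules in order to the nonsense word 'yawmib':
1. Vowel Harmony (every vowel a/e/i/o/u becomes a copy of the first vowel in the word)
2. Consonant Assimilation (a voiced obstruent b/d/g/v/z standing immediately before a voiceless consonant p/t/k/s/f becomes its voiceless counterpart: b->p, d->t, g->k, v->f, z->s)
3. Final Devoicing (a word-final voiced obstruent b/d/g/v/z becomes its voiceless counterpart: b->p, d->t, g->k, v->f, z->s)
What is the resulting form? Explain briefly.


Starting form: 'yawmib'
Rule 1: Vowel Harmony: all vowels become 'a' (matching first vowel). 'yawmib' -> 'yawmab'
Rule 2: Consonant Assimilation: no voiced obstruent (b/d/g/v/z) stands immediately before a voiceless consonant (p/t/k/s/f). No change.
Rule 3: Final Devoicing: word-final voiced obstruent 'b' becomes voiceless 'p'. 'yawmab' -> 'yawmap'
Final form: 'yawmap'

yawmap


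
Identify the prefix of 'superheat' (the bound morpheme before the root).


The word 'superheat' = 'super' (prefix) + 'heat' (root). The prefix is 'super'.

super


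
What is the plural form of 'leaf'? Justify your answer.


Apply rule: Change -f to -ves. 'leaf' becomes 'leaves'.

leaves


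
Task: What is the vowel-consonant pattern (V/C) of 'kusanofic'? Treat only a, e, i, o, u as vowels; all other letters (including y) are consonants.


Letter mapping: k = C, u = V, s = C, a = V, n = C, o = V, f = C, i = V, c = C.

CVCVCVCVC


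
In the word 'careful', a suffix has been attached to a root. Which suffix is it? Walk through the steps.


The word 'careful' = 'care' (root) + '-ful' (suffix). The suffix is '-ful'.

ful


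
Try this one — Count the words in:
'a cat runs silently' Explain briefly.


Split into words: a | cat | runs | silently = 4 words.

4


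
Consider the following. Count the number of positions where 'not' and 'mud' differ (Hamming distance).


Alignment:
Position 1: 'n' vs 'm' = DIFFER
Position 2: 'o' vs 'u' = DIFFER
Position 3: 't' vs 'd' = DIFFER
Total differences: 3

3


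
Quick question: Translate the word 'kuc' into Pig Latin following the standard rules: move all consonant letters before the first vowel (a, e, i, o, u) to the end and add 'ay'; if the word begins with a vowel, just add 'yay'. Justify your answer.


'kuc': move consonant cluster 'k' to end and add 'ay': 'uckay'.

uckay


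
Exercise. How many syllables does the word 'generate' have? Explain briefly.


Break 'generate' into syllables: gen-er-ate -> gen | er | ate = 3 syllables

3 syllables


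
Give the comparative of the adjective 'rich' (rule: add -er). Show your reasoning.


Apply comparative formation (add -er): 'rich' -> 'richer'.

richer


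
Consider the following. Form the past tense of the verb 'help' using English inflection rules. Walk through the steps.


Apply rule: Add -ed. 'help' becomes 'helped'.

helped


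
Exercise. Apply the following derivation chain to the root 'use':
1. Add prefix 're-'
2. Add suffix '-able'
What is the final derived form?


Step 1: Add prefix 're-' to 'use' = 'reuse'
Step 2: Add suffix '-able' to 'reuse' = 'reusable'

reusable


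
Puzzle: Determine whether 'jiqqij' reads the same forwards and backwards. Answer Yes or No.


Forward: 'jiqqij'
Reversed: 'jiqqij'
They are identical.

Yes


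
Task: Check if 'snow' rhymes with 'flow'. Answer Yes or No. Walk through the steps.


Rime (stressed vowel + following sounds) of 'snow': -ow = /oʊ/
Rime of 'flow': -ow = /oʊ/
/oʊ/ and /oʊ/ are the same ending sound, so the words rhyme.

Yes


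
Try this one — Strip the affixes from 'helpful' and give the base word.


Remove suffix '-ful' from 'helpful' to get root 'help'.

help


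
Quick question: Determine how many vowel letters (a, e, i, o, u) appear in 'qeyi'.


Vowels in 'qeyi': e, i = 2 vowels.

2


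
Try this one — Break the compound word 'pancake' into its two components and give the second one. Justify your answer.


Split 'pancake' into 'pan' + 'cake'. The second part is 'cake'.

cake


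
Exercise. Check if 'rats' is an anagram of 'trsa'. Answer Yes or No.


Sorted letters of 'rats': 'arst'
Sorted letters of 'trsa': 'arst'
They match.

Yes


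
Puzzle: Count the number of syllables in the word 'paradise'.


Break 'paradise' into syllables: par-a-dise -> par | a | dise = 3 syllables

3 syllables


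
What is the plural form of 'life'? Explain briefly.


Apply rule: Change -fe to -ves. 'life' becomes 'lives'.

lives


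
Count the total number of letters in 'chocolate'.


Spell out 'chocolate' and number each letter: c(1), h(2), o(3), c(4), o(5), l(6), a(7), t(8), e(9). Total: 9 letters.

9


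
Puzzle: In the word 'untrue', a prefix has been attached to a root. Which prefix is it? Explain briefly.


The word 'untrue' = 'un' (prefix) + 'true' (root). The prefix is 'un'.

un


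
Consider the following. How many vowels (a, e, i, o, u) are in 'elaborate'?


Vowels in 'elaborate': e, a, o, a, e = 5 vowels.

5


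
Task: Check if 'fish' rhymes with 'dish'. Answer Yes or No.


Rime (stressed vowel + following sounds) of 'fish': -ish = /ɪʃ/
Rime of 'dish': -ish = /ɪʃ/
/ɪʃ/ and /ɪʃ/ are the same ending sound, so the words rhyme.

Yes


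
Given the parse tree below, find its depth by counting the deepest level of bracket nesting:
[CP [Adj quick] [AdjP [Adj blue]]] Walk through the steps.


Count bracket nesting levels:
'[' at pos 0: depth = 1
'[' at pos 4: depth = 2
'[' at pos 16: depth = 2
'[' at pos 22: depth = 3
Maximum depth reached: 3

3


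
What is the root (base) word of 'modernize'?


Remove suffix '-ize' from 'modernize' to get root 'modern'.

modern


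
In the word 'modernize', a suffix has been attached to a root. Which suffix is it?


The word 'modernize' = 'modern' (root) + '-ize' (suffix). The suffix is '-ize'.

ize


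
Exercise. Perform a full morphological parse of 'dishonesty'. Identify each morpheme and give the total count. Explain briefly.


Step 1: Identify prefix: 'dis' (meaning: not/apart)
Step 2: Identify root: 'honest'
Step 3: Identify suffix(es): 'y'
Decomposition: dis- (prefix: not/apart) + honest (root) + -y (suffix: quality)
Total morphemes: 3

3 morphemes (dis- (prefix: not/apart) + honest (root) + -y (suffix: quality))


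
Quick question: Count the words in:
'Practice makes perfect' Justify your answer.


Split into words: Practice | makes | perfect = 3 words.

3


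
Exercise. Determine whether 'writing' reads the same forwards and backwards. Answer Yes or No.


Forward: 'writing'
Reversed: 'gnitirw'
They differ.

No


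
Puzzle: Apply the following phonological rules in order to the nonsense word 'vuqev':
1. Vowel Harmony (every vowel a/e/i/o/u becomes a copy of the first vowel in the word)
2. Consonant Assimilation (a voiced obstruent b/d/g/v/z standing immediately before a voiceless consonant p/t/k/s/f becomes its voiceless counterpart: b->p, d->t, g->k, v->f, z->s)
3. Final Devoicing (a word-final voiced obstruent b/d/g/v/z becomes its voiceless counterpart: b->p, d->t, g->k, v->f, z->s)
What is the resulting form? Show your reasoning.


Starting form: 'vuqev'
Rule 1: Vowel Harmony: all vowels become 'u' (matching first vowel). 'vuqev' -> 'vuquv'
Rule 2: Consonant Assimilation: no voiced obstruent (b/d/g/v/z) stands immediately before a voiceless consonant (p/t/k/s/f). No change.
Rule 3: Final Devoicing: word-final voiced obstruent 'v' becomes voiceless 'f'. 'vuquv' -> 'vuquf'
Final form: 'vuquf'

vuquf


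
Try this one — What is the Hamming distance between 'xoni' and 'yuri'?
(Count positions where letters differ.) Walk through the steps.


Alignment:
Position 1: 'x' vs 'y' = DIFFER
Position 2: 'o' vs 'u' = DIFFER
Position 3: 'n' vs 'r' = DIFFER
Position 4: 'i' vs 'i' = match
Total differences: 3

3


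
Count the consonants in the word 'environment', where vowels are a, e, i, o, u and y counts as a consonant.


Consonants in 'environment': n, v, r, n, m, n, t = 7 consonants.

7


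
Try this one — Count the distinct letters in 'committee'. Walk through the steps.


Unique letters in 'committee': {c, e, i, m, o, t} = 6 distinct letters.

6


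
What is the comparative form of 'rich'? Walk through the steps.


Apply comparative formation (add -er): 'rich' -> 'richer'.

richer


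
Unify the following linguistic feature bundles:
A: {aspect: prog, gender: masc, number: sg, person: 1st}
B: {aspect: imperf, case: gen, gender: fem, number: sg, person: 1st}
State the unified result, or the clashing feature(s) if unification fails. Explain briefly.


Compare features:
aspect: A=prog vs B=imperf -> CLASH
case: A=_ vs B=gen -> unified: gen
gender: A=masc vs B=fem -> CLASH
number: A=sg vs B=sg -> unified: sg
person: A=1st vs B=1st -> unified: 1st
Clashes detected on features 'aspect' (prog vs imperf) and 'gender' (masc vs fem); unification fails.

CLASH on 'aspect' (prog vs imperf) and 'gender' (masc vs fem)


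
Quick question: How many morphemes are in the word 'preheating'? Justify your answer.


Decomposition: pre- (prefix) + heat (root) + -ing (suffix) = 3 morpheme(s)

3 morphemes


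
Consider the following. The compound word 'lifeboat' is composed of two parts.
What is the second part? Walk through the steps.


Split 'lifeboat' into 'life' + 'boat'. The second part is 'boat'.

boat


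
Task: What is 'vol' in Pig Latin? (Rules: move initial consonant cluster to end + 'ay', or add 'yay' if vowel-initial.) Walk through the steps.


'vol': move consonant cluster 'v' to end and add 'ay': 'olvay'.

olvay


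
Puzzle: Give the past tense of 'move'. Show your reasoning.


Apply rule: Add -d (word ends in -e). 'move' becomes 'moved'.

moved


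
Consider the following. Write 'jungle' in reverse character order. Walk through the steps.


Reverse 'jungle' character by character: 'elgnuj'.

elgnuj


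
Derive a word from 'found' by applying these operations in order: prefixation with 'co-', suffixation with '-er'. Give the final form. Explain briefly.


Step 1: Add prefix 'co-' to 'found' = 'cofound'
Step 2: Add suffix '-er' to 'cofound' = 'cofounder'

cofounder


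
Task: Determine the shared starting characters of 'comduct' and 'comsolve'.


Compare from the start: 3 characters match: 'com'. Mismatch at position 4: 'd' vs 's'.

com


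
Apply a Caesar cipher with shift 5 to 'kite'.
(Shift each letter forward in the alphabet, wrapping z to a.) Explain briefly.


Shift each letter by 5: k -> p, i -> n, t -> y, e -> j. Result: 'pnyj'.

pnyj


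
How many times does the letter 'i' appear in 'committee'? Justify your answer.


Letter 'i' in 'committee': found at position(s) 5 = 1 occurrence(s).

1


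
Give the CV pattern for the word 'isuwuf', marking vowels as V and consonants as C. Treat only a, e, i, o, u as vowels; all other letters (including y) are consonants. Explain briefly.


Letter mapping: i = V, s = C, u = V, w = C, u = V, f = C.

VCVCVC


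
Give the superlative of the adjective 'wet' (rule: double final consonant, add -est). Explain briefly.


Apply superlative formation (double final consonant, add -est): 'wet' -> 'wettest'.

wettest


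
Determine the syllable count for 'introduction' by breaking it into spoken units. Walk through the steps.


Break 'introduction' into syllables: in-tro-duc-tion -> in | tro | duc | tion = 4 syllables

4 syllables


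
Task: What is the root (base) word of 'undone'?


Remove prefix 'un' from 'undone' to get root 'done'.

done


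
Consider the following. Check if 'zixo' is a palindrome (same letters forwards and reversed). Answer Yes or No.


Forward: 'zixo'
Reversed: 'oxiz'
They differ.

No


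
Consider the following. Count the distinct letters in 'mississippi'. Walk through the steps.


Unique letters in 'mississippi': {i, m, p, s} = 4 distinct letters.

4


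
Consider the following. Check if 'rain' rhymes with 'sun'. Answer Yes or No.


Rime (stressed vowel + following sounds) of 'rain': -ain = /eɪn/
Rime of 'sun': -un = /ʌn/
/eɪn/ and /ʌn/ are different ending sounds, so the words do not rhyme.

No


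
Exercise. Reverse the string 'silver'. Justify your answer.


Reverse 'silver' character by character: 'revlis'.

revlis


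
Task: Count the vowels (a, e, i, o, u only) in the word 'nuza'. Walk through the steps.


Vowels in 'nuza': u, a = 2 vowels.

2


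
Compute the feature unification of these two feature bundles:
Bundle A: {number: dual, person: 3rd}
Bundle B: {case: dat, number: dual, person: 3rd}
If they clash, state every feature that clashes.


Compare features:
case: A=_ vs B=dat -> unified: dat
number: A=dual vs B=dual -> unified: dual
person: A=3rd vs B=3rd -> unified: 3rd
No clashes found.

Unified: {case: dat, number: dual, person: 3rd}


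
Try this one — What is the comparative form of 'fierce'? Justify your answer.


Apply comparative formation (ends in e: add -r): 'fierce' -> 'fiercer'.

fiercer


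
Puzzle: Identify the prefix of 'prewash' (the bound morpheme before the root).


The word 'prewash' = 'pre' (prefix) + 'wash' (root). The prefix is 'pre'.

pre


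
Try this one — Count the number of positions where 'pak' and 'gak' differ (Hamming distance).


Alignment:
Position 1: 'p' vs 'g' = DIFFER
Position 2: 'a' vs 'a' = match
Position 3: 'k' vs 'k' = match
Total differences: 1

1


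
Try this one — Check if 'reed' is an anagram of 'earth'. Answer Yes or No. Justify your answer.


Sorted letters of 'reed': 'deer'
Sorted letters of 'earth': 'aehrt'
They do not match.

No


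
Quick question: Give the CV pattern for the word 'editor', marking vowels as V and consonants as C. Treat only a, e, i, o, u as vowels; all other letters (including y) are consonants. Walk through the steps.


Letter mapping: e = V, d = C, i = V, t = C, o = V, r = C.

VCVCVC


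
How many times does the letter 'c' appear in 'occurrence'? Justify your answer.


Letter 'c' in 'occurrence': found at position(s) 2, 3, 9 = 3 occurrence(s).

3


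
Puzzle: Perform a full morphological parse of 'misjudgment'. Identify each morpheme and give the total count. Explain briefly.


Step 1: Identify prefix: 'mis' (meaning: wrongly)
Step 2: Identify root: 'judge'
Step 3: Identify suffix(es): 'ment'
Decomposition: mis- (prefix: wrongly) + judge (root) + -ment (suffix: action/result)
Total morphemes: 3

3 morphemes (mis- (prefix: wrongly) + judge (root) + -ment (suffix: action/result))


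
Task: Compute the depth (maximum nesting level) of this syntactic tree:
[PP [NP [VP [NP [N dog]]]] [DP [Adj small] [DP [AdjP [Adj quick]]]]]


Count bracket nesting levels:
'[' at pos 0: depth = 1
'[' at pos 4: depth = 2
'[' at pos 8: depth = 3
'[' at pos 12: depth = 4
'[' at pos 16: depth = 5
'[' at pos 27: depth = 2
'[' at pos 31: depth = 3
'[' at pos 43: depth = 3
'[' at pos 47: depth = 4
'[' at pos 53: depth = 5
Maximum depth reached: 5

5


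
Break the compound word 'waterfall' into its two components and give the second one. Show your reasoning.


Split 'waterfall' into 'water' + 'fall'. The second part is 'fall'.

fall


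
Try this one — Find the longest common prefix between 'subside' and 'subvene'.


Compare from the start: 3 characters match: 'sub'. Mismatch at position 4: 's' vs 'v'.

sub


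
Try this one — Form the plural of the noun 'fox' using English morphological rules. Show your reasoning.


Apply rule: Add -es (sibilant/fricative ending). 'fox' becomes 'foxes'.

foxes


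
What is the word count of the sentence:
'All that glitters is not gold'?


Split into words: All | that | glitters | is | not | gold = 6 words.

6


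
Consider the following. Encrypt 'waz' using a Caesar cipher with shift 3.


Shift each letter by 3: w -> z, a -> d, z -> c. Result: 'zdc'.

zdc


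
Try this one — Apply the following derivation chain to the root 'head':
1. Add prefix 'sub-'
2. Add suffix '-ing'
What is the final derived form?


Step 1: Add prefix 'sub-' to 'head' = 'subhead'
Step 2: Add suffix '-ing' to 'subhead' = 'subheading'

subheading


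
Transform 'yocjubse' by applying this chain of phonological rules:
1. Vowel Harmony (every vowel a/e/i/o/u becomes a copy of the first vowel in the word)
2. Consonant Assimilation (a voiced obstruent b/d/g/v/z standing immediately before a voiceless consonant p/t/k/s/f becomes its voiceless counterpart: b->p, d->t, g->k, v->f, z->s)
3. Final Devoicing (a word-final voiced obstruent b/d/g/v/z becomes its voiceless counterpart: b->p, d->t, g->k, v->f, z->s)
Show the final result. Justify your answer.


Starting form: 'yocjubse'
Rule 1: Vowel Harmony: all vowels become 'o' (matching first vowel). 'yocjubse' -> 'yocjobso'
Rule 2: Consonant Assimilation: voiced obstruent before voiceless consonant becomes voiceless ('bs' -> 'ps'). 'yocjobso' -> 'yocjopso'
Rule 3: Final Devoicing: the word ends in the vowel 'o', not a consonant. No change.
Final form: 'yocjopso'

yocjopso


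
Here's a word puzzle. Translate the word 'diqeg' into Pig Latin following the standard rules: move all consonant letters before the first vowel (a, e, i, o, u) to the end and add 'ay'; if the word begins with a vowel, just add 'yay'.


'diqeg': move consonant cluster 'd' to end and add 'ay': 'iqegday'.

iqegday


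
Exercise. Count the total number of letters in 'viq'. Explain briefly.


Spell out 'viq' and number each letter: v(1), i(2), q(3). Total: 3 letters.

3


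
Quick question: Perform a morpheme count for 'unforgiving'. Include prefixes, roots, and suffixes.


Decomposition: un- (prefix) + forgive (root) + -ing (suffix) = 3 morpheme(s)

3 morphemes


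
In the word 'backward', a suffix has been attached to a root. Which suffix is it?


The word 'backward' = 'back' (root) + '-ward' (suffix). The suffix is '-ward'.

ward


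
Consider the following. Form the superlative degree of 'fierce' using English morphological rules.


Apply superlative formation (ends in e: add -st): 'fierce' -> 'fiercest'.

fiercest


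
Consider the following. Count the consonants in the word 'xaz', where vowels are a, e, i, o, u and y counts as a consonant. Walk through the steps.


Consonants in 'xaz': x, z = 2 consonants.

2


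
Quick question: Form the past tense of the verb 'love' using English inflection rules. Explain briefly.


Apply rule: Add -d (word ends in -e). 'love' becomes 'loved'.

loved


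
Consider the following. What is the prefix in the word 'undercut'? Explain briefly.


The word 'undercut' = 'under' (prefix) + 'cut' (root). The prefix is 'under'.

under
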